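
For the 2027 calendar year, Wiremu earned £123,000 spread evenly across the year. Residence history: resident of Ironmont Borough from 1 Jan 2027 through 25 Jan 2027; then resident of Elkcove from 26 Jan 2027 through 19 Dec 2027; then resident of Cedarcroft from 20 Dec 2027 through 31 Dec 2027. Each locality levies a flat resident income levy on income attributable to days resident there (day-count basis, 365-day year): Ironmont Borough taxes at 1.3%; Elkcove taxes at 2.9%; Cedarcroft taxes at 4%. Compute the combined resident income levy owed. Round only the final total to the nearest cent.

£3,476.69

Ironmont Borough, 1 Jan – 25 Jan 2027: 25 days → £123,000 × 1.3% × 25/365 = £109.5205
Elkcove, 26 Jan – 19 Dec 2027: 328 days → £123,000 × 2.9% × 328/365 = £3,205.4137
Cedarcroft, 20 Dec – 31 Dec 2027: 12 days → £123,000 × 4% × 12/365 = £161.7534
Total = £3,476.6877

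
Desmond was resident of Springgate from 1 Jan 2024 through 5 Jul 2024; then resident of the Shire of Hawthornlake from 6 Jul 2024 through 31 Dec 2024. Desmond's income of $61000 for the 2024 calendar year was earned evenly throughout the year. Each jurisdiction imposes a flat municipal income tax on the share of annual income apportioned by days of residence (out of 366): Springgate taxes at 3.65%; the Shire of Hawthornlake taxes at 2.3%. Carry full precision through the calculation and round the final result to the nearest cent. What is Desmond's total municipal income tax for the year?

Springgate, 1 Jan – 5 Jul 2024: 187 days → $61000 × 3.65% × 187/366 = $1137.5833
The Shire of Hawthornlake, 6 Jul – 31 Dec 2024: 179 days → $61000 × 2.3% × 179/366 = $686.1667
Total = $1823.7500

$1823.75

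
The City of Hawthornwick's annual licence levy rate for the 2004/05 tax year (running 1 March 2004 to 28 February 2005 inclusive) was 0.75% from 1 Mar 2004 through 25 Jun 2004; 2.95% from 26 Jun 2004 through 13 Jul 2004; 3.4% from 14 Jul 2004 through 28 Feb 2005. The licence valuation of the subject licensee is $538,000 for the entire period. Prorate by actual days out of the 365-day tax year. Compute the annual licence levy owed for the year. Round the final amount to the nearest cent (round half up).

1 Mar – 25 Jun 2004: 117 days at 0.75% → $538,000 × 0.75% × 117/365 = $1,293.4110
26 Jun – 13 Jul 2004: 18 days at 2.95% → $538,000 × 2.95% × 18/365 = $782.6795
14 Jul 2004 – 28 Feb 2005: 230 days at 3.4% → $538,000 × 3.4% × 230/365 = $11,526.4658
Total = $13,602.5562

$13,602.56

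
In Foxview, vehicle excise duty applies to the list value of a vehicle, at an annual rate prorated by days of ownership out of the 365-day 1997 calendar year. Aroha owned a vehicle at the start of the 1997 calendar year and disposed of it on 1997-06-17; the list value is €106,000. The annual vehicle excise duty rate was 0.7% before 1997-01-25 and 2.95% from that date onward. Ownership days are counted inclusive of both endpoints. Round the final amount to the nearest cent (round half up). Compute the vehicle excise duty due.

1997-01-01 to 1997-01-24: 24 days at 0.7% → €106,000 × 0.7% × 24/365 = €48.7890
1997-01-25 to 1997-06-17: 144 days at 2.95% → €106,000 × 2.95% × 144/365 = €1,233.6658
Total = €1,282.4548

€1,282.45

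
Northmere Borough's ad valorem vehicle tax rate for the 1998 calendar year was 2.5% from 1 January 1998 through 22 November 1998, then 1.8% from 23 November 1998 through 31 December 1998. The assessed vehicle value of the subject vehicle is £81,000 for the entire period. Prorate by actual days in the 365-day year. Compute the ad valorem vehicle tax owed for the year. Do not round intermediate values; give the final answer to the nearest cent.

£1,964.42

1 January – 22 November 1998: 326 days at 2.5% → £81,000 × 2.5% × 326/365 = £1,808.6301
23 November – 31 December 1998: 39 days at 1.8% → £81,000 × 1.8% × 39/365 = £155.7863
Total = £1,964.4164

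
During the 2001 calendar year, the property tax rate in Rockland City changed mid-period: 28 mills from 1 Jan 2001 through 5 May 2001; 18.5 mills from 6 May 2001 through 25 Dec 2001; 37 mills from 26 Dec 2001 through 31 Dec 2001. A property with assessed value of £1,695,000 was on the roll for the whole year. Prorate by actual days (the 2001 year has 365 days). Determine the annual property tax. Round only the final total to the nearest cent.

1 Jan – 5 May 2001: 125 days at 28 mills → £1,695,000 × 2.8% × 125/365 = £16,253.4247
6 May – 25 Dec 2001: 234 days at 18.5 mills → £1,695,000 × 1.85% × 234/365 = £20,103.1644
26 Dec – 31 Dec 2001: 6 days at 37 mills → £1,695,000 × 3.7% × 6/365 = £1,030.9315
Total = £37,387.5205

£37,387.52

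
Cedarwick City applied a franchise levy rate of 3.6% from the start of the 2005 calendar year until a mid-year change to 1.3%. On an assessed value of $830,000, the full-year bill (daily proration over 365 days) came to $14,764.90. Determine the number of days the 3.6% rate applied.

76 days

Let d = days at the first rate; then 365 − d days at the second rate.
$830,000 × [3.6%·d + 1.3%·(365−d)] / 365 = $14,764.90
Solving gives d = 76, so the new rate took effect on March 18, 2005.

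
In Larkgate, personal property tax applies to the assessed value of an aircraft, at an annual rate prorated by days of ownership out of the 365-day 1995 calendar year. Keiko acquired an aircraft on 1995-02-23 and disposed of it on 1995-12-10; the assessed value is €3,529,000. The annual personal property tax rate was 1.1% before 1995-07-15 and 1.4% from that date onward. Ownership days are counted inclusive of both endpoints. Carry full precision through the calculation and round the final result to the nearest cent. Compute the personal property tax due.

€35,270.66

1995-02-23 to 1995-07-14: 142 days at 1.1% → €3,529,000 × 1.1% × 142/365 = €15,102.1863
1995-07-15 to 1995-12-10: 149 days at 1.4% → €3,529,000 × 1.4% × 149/365 = €20,168.4767
Total = €35,270.6630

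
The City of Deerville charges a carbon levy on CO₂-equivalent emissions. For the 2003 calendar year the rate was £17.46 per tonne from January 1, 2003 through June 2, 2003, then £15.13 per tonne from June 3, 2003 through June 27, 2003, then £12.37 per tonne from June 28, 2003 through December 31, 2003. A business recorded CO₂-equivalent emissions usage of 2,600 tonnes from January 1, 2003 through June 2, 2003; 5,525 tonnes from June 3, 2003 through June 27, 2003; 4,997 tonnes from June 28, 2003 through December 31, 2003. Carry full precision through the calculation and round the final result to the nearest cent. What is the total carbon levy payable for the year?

£190,802.14

January 1 – June 2, 2003: 2,600 tonnes at £17.46/tonne → £45,396.00
June 3 – June 27, 2003: 5,525 tonnes at £15.13/tonne → £83,593.25
June 28 – December 31, 2003: 4,997 tonnes at £12.37/tonne → £61,812.89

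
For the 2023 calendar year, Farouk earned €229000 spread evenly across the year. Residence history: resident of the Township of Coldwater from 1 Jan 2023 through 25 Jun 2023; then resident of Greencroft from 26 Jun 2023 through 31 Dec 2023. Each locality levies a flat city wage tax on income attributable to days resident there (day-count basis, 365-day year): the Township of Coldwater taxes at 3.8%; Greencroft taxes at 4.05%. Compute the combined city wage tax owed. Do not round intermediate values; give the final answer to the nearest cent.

The Township of Coldwater, 1 Jan – 25 Jun 2023: 176 days → €229000 × 3.8% × 176/365 = €4196.0329
Greencroft, 26 Jun – 31 Dec 2023: 189 days → €229000 × 4.05% × 189/365 = €4802.4123
Total = €8998.4452

€8998.45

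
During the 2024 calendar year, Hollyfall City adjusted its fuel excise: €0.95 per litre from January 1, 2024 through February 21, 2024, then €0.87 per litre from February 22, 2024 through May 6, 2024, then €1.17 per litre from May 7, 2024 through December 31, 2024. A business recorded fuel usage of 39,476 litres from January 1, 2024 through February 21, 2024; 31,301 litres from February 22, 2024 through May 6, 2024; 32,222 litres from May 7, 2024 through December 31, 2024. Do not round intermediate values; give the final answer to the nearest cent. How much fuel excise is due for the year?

€102,433.81

January 1 – February 21, 2024: 39,476 litres at €0.95/litre → €37,502.20
February 22 – May 6, 2024: 31,301 litres at €0.87/litre → €27,231.87
May 7 – December 31, 2024: 32,222 litres at €1.17/litre → €37,699.74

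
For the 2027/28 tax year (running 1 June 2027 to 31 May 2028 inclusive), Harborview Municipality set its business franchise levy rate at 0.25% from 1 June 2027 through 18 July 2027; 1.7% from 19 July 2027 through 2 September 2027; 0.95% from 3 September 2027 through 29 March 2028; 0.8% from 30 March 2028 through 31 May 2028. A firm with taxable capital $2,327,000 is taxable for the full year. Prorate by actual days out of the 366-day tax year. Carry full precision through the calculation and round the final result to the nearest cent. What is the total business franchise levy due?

$21,562.90

1 June – 18 July 2027: 48 days at 0.25% → $2,327,000 × 0.25% × 48/366 = $762.9508
19 July – 2 September 2027: 46 days at 1.7% → $2,327,000 × 1.7% × 46/366 = $4,971.8962
3 September 2027 – 29 March 2028: 209 days at 0.95% → $2,327,000 × 0.95% × 209/366 = $12,623.6571
30 March – 31 May 2028: 63 days at 0.8% → $2,327,000 × 0.8% × 63/366 = $3,204.3934
Total = $21,562.8975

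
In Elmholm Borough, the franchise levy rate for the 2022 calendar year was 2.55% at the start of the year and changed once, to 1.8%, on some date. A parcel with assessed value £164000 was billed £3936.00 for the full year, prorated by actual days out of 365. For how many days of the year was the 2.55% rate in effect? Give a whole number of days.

Let d = days at the first rate; then 365 − d days at the second rate.
£164000 × [2.55%·d + 1.8%·(365−d)] / 365 = £3936.00
Solving gives d = 292, so the new rate took effect on October 20, 2022.

292 days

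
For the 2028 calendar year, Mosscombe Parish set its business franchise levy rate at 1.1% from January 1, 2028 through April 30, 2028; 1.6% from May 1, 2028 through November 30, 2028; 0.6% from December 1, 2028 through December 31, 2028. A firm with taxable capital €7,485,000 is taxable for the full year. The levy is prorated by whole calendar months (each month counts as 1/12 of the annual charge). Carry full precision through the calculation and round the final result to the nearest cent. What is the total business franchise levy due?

January 1 – April 30, 2028: 4 months at 1.1% → €7,485,000 × 1.1% × 4/12 = €27,445.0000
May 1 – November 30, 2028: 7 months at 1.6% → €7,485,000 × 1.6% × 7/12 = €69,860.0000
December 1 – December 31, 2028: 1 month at 0.6% → €7,485,000 × 0.6% × 1/12 = €3,742.5000
Total = €101,047.5000

€101,047.50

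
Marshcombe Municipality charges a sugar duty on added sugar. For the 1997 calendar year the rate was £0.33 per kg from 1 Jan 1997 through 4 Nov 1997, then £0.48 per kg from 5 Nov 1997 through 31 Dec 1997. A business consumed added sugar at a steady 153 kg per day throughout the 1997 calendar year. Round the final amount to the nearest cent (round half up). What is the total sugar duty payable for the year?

£19,737.00

1 Jan – 4 Nov 1997: 308 days × 153 kg/day = 47,124 kg at £0.33/kg → £15,550.92
5 Nov – 31 Dec 1997: 57 days × 153 kg/day = 8,721 kg at £0.48/kg → £4,186.08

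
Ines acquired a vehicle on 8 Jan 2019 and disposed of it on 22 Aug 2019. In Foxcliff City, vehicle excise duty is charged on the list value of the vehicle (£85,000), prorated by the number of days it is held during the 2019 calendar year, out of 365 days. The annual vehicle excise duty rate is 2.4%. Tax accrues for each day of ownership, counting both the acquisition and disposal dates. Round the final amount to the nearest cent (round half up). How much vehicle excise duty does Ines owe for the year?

£1,268.71

Days held (8 Jan – 22 Aug 2019): 227 out of 365
Tax = £85,000 × 2.4% × 227/365 = £1,268.7123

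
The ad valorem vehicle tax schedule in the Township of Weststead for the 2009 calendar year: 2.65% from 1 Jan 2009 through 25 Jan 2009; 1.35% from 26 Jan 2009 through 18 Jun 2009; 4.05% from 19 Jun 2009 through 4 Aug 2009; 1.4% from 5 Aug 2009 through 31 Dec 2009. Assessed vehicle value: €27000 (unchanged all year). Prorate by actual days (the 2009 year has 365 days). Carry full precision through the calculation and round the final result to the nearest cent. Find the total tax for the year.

1 Jan – 25 Jan 2009: 25 days at 2.65% → €27000 × 2.65% × 25/365 = €49.0068
26 Jan – 18 Jun 2009: 144 days at 1.35% → €27000 × 1.35% × 144/365 = €143.8027
19 Jun – 4 Aug 2009: 47 days at 4.05% → €27000 × 4.05% × 47/365 = €140.8068
5 Aug – 31 Dec 2009: 149 days at 1.4% → €27000 × 1.4% × 149/365 = €154.3068
Total = €487.9233

€487.92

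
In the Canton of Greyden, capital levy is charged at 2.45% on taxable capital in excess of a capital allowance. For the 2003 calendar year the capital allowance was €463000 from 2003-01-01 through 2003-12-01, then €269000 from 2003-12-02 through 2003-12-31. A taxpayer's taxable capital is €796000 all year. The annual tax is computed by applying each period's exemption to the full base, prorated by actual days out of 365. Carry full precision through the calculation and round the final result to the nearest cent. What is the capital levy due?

2003-01-01 to 2003-12-01: 335 days, exemption €463000 → (€796000 − €463000) × 2.45% × 335/365 = €7487.9384
2003-12-02 to 2003-12-31: 30 days, exemption €269000 → (€796000 − €269000) × 2.45% × 30/365 = €1061.2192
Total = €8549.1575

€8549.16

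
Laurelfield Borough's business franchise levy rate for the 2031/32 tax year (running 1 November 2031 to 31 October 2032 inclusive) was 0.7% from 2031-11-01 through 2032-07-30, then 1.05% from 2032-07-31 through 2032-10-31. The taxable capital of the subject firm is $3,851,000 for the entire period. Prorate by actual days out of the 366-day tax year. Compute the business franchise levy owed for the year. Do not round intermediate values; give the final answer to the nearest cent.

$30,381.86

2031-11-01 to 2032-07-30: 273 days at 0.7% → $3,851,000 × 0.7% × 273/366 = $20,107.2705
2032-07-31 to 2032-10-31: 93 days at 1.05% → $3,851,000 × 1.05% × 93/366 = $10,274.5943
Total = $30,381.8648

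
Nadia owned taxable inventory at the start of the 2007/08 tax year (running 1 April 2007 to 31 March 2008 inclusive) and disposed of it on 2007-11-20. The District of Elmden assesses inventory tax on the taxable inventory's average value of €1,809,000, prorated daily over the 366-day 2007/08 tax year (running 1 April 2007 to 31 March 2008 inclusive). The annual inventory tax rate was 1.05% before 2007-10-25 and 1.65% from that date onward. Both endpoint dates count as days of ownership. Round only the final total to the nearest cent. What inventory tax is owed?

€12,944.73

2007-04-01 to 2007-10-24: 207 days at 1.05% → €1,809,000 × 1.05% × 207/366 = €10,742.7910
2007-10-25 to 2007-11-20: 27 days at 1.65% → €1,809,000 × 1.65% × 27/366 = €2,201.9385
Total = €12,944.7295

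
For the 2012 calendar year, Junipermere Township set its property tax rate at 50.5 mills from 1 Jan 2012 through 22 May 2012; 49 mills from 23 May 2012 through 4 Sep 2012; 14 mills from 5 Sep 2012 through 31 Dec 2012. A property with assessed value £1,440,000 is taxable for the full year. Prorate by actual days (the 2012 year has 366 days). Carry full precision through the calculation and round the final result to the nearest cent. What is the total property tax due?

1 Jan – 22 May 2012: 143 days at 50.5 mills → £1,440,000 × 5.05% × 143/366 = £28,412.4590
23 May – 4 Sep 2012: 105 days at 49 mills → £1,440,000 × 4.9% × 105/366 = £20,242.6230
5 Sep – 31 Dec 2012: 118 days at 14 mills → £1,440,000 × 1.4% × 118/366 = £6,499.6721
Total = £55,154.7541

£55,154.75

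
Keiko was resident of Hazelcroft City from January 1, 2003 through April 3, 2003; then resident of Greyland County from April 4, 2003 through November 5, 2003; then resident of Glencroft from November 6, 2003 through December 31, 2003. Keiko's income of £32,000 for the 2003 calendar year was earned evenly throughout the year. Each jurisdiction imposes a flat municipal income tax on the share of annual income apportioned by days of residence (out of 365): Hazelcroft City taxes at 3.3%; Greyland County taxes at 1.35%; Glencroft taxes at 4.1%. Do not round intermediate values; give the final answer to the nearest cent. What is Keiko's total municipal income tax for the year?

Hazelcroft City, January 1 – April 3, 2003: 93 days → £32,000 × 3.3% × 93/365 = £269.0630
Greyland County, April 4 – November 5, 2003: 216 days → £32,000 × 1.35% × 216/365 = £255.6493
Glencroft, November 6 – December 31, 2003: 56 days → £32,000 × 4.1% × 56/365 = £201.2932
Total = £726.0055

£726.01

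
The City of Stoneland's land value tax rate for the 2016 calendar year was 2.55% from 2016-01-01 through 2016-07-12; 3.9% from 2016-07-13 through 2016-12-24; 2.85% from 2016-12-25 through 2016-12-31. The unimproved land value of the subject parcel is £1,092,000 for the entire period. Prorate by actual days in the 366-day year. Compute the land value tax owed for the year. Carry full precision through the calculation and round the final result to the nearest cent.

2016-01-01 to 2016-07-12: 194 days at 2.55% → £1,092,000 × 2.55% × 194/366 = £14,759.9016
2016-07-13 to 2016-12-24: 165 days at 3.9% → £1,092,000 × 3.9% × 165/366 = £19,199.5082
2016-12-25 to 2016-12-31: 7 days at 2.85% → £1,092,000 × 2.85% × 7/366 = £595.2295
Total = £34,554.6393

£34,554.64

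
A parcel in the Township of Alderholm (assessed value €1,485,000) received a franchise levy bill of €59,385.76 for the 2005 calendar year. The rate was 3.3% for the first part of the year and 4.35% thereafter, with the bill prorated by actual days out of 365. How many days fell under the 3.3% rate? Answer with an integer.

Let d = days at the first rate; then 365 − d days at the second rate.
€1,485,000 × [3.3%·d + 4.35%·(365−d)] / 365 = €59,385.76
Solving gives d = 122, so the new rate took effect on 3 May 2005.

122 days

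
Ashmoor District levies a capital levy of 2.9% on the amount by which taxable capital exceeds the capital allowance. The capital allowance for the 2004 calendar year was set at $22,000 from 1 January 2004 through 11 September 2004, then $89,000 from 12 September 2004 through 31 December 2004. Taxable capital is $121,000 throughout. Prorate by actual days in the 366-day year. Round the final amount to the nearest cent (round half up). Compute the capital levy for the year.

$2,281.73

1 January – 11 September 2004: 255 days, exemption $22,000 → ($121,000 − $22,000) × 2.9% × 255/366 = $2,000.2869
12 September – 31 December 2004: 111 days, exemption $89,000 → ($121,000 − $89,000) × 2.9% × 111/366 = $281.4426
Total = $2,281.7295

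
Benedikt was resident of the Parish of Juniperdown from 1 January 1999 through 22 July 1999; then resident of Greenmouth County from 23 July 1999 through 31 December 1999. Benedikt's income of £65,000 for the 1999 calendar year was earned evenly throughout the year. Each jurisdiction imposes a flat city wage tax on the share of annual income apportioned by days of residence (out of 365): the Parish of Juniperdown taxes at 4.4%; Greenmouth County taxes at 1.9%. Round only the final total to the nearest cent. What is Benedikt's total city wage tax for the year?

£2,138.77

The Parish of Juniperdown, 1 January – 22 July 1999: 203 days → £65,000 × 4.4% × 203/365 = £1,590.6301
Greenmouth County, 23 July – 31 December 1999: 162 days → £65,000 × 1.9% × 162/365 = £548.1370
Total = £2,138.7671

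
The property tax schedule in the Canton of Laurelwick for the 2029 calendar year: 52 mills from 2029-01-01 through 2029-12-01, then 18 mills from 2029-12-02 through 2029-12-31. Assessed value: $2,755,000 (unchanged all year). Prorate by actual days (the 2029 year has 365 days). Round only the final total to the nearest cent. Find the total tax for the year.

$135,561.10

2029-01-01 to 2029-12-01: 335 days at 52 mills → $2,755,000 × 5.2% × 335/365 = $131,485.2055
2029-12-02 to 2029-12-31: 30 days at 18 mills → $2,755,000 × 1.8% × 30/365 = $4,075.8904
Total = $135,561.0959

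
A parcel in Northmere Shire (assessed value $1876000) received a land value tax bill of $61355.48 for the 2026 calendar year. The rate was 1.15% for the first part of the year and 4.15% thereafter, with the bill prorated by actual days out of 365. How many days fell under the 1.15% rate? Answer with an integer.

Let d = days at the first rate; then 365 − d days at the second rate.
$1876000 × [1.15%·d + 4.15%·(365−d)] / 365 = $61355.48
Solving gives d = 107, so the new rate took effect on 18 April 2026.

107 days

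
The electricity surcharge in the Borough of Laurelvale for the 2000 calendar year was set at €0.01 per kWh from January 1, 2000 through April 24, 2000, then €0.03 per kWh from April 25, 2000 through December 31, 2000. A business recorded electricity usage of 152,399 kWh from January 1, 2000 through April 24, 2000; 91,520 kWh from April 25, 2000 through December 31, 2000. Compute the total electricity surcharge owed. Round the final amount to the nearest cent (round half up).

€4,269.59

January 1 – April 24, 2000: 152,399 kWh at €0.01/kWh → €1,523.99
April 25 – December 31, 2000: 91,520 kWh at €0.03/kWh → €2,745.60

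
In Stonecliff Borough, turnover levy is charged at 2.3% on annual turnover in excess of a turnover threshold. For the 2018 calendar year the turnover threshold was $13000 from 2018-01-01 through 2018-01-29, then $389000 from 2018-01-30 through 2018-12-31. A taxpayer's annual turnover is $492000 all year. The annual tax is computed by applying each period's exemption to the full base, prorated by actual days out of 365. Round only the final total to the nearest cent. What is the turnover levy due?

2018-01-01 to 2018-01-29: 29 days, exemption $13000 → ($492000 − $13000) × 2.3% × 29/365 = $875.3233
2018-01-30 to 2018-12-31: 336 days, exemption $389000 → ($492000 − $389000) × 2.3% × 336/365 = $2180.7781
Total = $3056.1014

$3056.10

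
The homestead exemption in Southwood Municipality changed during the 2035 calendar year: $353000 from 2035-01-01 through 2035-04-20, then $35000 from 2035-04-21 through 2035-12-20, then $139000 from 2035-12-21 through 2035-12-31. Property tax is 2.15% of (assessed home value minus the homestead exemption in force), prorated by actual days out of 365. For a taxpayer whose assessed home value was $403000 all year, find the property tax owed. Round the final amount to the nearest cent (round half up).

2035-01-01 to 2035-04-20: 110 days, exemption $353000 → ($403000 − $353000) × 2.15% × 110/365 = $323.9726
2035-04-21 to 2035-12-20: 244 days, exemption $35000 → ($403000 − $35000) × 2.15% × 244/365 = $5289.1178
2035-12-21 to 2035-12-31: 11 days, exemption $139000 → ($403000 − $139000) × 2.15% × 11/365 = $171.0575
Total = $5784.1479

$5784.15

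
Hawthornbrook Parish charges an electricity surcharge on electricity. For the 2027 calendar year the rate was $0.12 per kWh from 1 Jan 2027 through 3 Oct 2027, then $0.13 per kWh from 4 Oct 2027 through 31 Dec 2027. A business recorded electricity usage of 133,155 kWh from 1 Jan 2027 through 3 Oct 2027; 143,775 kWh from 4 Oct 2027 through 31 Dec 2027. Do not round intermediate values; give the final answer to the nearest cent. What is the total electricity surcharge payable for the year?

1 Jan – 3 Oct 2027: 133,155 kWh at $0.12/kWh → $15,978.60
4 Oct – 31 Dec 2027: 143,775 kWh at $0.13/kWh → $18,690.75

$34,669.35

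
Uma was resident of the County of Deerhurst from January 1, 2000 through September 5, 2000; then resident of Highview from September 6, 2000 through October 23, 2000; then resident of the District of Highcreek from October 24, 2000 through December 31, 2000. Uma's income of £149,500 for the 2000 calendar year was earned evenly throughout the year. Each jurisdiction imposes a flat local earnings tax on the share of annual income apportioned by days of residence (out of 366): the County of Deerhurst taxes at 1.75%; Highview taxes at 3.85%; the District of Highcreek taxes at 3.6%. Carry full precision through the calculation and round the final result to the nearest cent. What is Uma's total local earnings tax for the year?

The County of Deerhurst, January 1 – September 5, 2000: 249 days → £149,500 × 1.75% × 249/366 = £1,779.9078
Highview, September 6 – October 23, 2000: 48 days → £149,500 × 3.85% × 48/366 = £754.8525
The District of Highcreek, October 24 – December 31, 2000: 69 days → £149,500 × 3.6% × 69/366 = £1,014.6393
Total = £3,549.3996

£3,549.40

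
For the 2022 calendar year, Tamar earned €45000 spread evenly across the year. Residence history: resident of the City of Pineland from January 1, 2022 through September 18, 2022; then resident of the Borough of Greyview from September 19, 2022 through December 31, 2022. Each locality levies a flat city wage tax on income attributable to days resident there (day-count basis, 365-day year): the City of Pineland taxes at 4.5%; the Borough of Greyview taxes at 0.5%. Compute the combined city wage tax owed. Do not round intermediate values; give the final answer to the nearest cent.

€1512.12

The City of Pineland, January 1 – September 18, 2022: 261 days → €45000 × 4.5% × 261/365 = €1448.0137
The Borough of Greyview, September 19 – December 31, 2022: 104 days → €45000 × 0.5% × 104/365 = €64.1096
Total = €1512.1233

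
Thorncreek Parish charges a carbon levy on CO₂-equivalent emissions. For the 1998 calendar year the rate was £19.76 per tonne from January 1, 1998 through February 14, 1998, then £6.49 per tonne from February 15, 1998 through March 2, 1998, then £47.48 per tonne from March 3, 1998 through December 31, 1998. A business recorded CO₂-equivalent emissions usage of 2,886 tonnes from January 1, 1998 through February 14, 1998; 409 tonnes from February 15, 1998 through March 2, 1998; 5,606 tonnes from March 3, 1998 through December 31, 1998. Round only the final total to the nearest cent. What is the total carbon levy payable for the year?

£325854.65

January 1 – February 14, 1998: 2,886 tonnes at £19.76/tonne → £57027.36
February 15 – March 2, 1998: 409 tonnes at £6.49/tonne → £2654.41
March 3 – December 31, 1998: 5,606 tonnes at £47.48/tonne → £266172.88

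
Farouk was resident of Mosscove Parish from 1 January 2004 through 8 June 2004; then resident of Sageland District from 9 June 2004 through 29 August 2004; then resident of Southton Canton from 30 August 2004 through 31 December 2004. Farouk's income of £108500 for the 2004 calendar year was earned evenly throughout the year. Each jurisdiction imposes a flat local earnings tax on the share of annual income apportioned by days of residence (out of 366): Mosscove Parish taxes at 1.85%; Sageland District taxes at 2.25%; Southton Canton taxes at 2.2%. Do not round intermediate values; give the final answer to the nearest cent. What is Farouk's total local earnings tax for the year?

£2233.14

Mosscove Parish, 1 January – 8 June 2004: 160 days → £108500 × 1.85% × 160/366 = £877.4863
Sageland District, 9 June – 29 August 2004: 82 days → £108500 × 2.25% × 82/366 = £546.9467
Southton Canton, 30 August – 31 December 2004: 124 days → £108500 × 2.2% × 124/366 = £808.7104
Total = £2233.1434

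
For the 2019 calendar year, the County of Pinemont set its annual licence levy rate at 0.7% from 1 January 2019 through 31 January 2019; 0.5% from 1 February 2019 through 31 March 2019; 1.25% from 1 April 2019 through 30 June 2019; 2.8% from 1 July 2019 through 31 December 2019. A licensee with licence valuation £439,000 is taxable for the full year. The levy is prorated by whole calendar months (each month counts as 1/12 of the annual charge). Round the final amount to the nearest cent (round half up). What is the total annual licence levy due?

1 January – 31 January 2019: 1 month at 0.7% → £439,000 × 0.7% × 1/12 = £256.0833
1 February – 31 March 2019: 2 months at 0.5% → £439,000 × 0.5% × 2/12 = £365.8333
1 April – 30 June 2019: 3 months at 1.25% → £439,000 × 1.25% × 3/12 = £1,371.8750
1 July – 31 December 2019: 6 months at 2.8% → £439,000 × 2.8% × 6/12 = £6,146.0000
Total = £8,139.7917

£8,139.79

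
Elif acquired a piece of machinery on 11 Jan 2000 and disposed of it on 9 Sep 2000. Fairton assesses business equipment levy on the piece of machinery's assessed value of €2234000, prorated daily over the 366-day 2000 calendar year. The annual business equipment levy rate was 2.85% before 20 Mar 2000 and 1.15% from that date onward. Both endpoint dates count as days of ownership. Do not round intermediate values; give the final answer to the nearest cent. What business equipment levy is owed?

11 Jan – 19 Mar 2000: 69 days at 2.85% → €2234000 × 2.85% × 69/366 = €12003.1721
20 Mar – 9 Sep 2000: 174 days at 1.15% → €2234000 × 1.15% × 174/366 = €12213.7541
Total = €24216.9262

€24216.93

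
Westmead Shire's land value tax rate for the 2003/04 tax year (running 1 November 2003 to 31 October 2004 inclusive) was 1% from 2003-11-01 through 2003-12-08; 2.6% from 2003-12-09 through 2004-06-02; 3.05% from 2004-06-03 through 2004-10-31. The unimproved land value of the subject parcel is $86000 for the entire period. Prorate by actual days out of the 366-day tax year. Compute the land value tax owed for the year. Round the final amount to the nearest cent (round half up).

2003-11-01 to 2003-12-08: 38 days at 1% → $86000 × 1% × 38/366 = $89.2896
2003-12-09 to 2004-06-02: 177 days at 2.6% → $86000 × 2.6% × 177/366 = $1081.3443
2004-06-03 to 2004-10-31: 151 days at 3.05% → $86000 × 3.05% × 151/366 = $1082.1667
Total = $2252.8005

$2252.80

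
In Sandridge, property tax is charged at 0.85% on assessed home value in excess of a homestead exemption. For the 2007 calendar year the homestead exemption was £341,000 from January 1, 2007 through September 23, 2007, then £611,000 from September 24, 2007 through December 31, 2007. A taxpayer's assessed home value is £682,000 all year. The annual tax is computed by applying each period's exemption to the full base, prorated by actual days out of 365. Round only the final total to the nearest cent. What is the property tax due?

£2,276.02

January 1 – September 23, 2007: 266 days, exemption £341,000 → (£682,000 − £341,000) × 0.85% × 266/365 = £2,112.3315
September 24 – December 31, 2007: 99 days, exemption £611,000 → (£682,000 − £611,000) × 0.85% × 99/365 = £163.6890
Total = £2,276.0205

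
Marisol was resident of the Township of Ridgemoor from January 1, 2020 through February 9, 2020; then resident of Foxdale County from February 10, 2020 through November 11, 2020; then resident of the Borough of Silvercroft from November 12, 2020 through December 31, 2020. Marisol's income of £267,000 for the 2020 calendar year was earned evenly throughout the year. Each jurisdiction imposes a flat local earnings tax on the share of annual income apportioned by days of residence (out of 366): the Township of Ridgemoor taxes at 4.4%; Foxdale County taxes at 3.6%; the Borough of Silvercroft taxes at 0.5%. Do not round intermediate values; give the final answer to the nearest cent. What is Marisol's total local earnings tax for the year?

£8,714.70

The Township of Ridgemoor, January 1 – February 9, 2020: 40 days → £267,000 × 4.4% × 40/366 = £1,283.9344
Foxdale County, February 10 – November 11, 2020: 276 days → £267,000 × 3.6% × 276/366 = £7,248.3934
The Borough of Silvercroft, November 12 – December 31, 2020: 50 days → £267,000 × 0.5% × 50/366 = £182.3770
Total = £8,714.7049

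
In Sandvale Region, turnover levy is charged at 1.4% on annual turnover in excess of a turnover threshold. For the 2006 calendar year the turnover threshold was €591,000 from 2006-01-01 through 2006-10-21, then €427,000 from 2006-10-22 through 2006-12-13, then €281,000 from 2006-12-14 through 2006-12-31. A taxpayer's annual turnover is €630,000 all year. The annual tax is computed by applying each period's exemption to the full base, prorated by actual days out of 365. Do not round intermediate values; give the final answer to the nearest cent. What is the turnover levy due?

€1,093.42

2006-01-01 to 2006-10-21: 294 days, exemption €591,000 → (€630,000 − €591,000) × 1.4% × 294/365 = €439.7918
2006-10-22 to 2006-12-13: 53 days, exemption €427,000 → (€630,000 − €427,000) × 1.4% × 53/365 = €412.6740
2006-12-14 to 2006-12-31: 18 days, exemption €281,000 → (€630,000 − €281,000) × 1.4% × 18/365 = €240.9534
Total = €1,093.4192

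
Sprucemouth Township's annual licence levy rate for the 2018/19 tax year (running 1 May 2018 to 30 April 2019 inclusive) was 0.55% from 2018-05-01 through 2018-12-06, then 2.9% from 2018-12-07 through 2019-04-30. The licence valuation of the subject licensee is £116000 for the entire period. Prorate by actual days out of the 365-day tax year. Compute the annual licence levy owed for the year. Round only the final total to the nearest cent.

£1720.93

2018-05-01 to 2018-12-06: 220 days at 0.55% → £116000 × 0.55% × 220/365 = £384.5479
2018-12-07 to 2019-04-30: 145 days at 2.9% → £116000 × 2.9% × 145/365 = £1336.3836
Total = £1720.9315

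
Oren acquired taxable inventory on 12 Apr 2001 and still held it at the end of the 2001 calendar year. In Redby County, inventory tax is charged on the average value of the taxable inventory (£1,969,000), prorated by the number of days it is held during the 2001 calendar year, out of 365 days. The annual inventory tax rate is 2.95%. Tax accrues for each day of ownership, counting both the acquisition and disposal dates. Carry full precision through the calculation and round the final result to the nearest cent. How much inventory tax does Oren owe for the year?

Days held (12 Apr – 31 Dec 2001): 264 out of 365
Tax = £1,969,000 × 2.95% × 264/365 = £42,012.5260

£42,012.53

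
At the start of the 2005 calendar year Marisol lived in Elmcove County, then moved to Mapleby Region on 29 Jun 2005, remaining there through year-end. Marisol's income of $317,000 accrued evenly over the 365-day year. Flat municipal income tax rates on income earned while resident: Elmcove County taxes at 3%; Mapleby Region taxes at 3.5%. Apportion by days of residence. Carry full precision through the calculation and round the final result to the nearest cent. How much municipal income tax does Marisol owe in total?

$10,317.70

Elmcove County, 1 Jan – 28 Jun 2005: 179 days → $317,000 × 3% × 179/365 = $4,663.8082
Mapleby Region, 29 Jun – 31 Dec 2005: 186 days → $317,000 × 3.5% × 186/365 = $5,653.8904
Total = $10,317.6986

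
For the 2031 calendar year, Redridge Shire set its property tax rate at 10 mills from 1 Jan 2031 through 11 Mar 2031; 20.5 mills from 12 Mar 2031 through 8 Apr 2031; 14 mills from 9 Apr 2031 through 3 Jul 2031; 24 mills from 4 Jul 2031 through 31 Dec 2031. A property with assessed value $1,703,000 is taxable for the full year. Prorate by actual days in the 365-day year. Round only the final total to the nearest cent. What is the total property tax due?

$31,829.77

1 Jan – 11 Mar 2031: 70 days at 10 mills → $1,703,000 × 1% × 70/365 = $3,266.0274
12 Mar – 8 Apr 2031: 28 days at 20.5 mills → $1,703,000 × 2.05% × 28/365 = $2,678.1425
9 Apr – 3 Jul 2031: 86 days at 14 mills → $1,703,000 × 1.4% × 86/365 = $5,617.5671
4 Jul – 31 Dec 2031: 181 days at 24 mills → $1,703,000 × 2.4% × 181/365 = $20,268.0329
Total = $31,829.7699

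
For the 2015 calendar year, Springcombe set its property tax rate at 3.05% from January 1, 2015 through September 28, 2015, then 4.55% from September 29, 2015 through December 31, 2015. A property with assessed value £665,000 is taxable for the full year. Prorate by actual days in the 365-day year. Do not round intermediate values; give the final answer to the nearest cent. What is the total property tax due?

£22,851.40

January 1 – September 28, 2015: 271 days at 3.05% → £665,000 × 3.05% × 271/365 = £15,059.0616
September 29 – December 31, 2015: 94 days at 4.55% → £665,000 × 4.55% × 94/365 = £7,792.3425
Total = £22,851.4041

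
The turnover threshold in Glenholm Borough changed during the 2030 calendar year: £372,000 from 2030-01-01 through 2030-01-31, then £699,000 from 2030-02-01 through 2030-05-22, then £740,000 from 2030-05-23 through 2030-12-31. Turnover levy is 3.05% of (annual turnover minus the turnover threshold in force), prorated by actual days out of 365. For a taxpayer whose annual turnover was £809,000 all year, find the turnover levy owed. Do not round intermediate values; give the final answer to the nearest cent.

£3,438.06

2030-01-01 to 2030-01-31: 31 days, exemption £372,000 → (£809,000 − £372,000) × 3.05% × 31/365 = £1,132.0096
2030-02-01 to 2030-05-22: 111 days, exemption £699,000 → (£809,000 − £699,000) × 3.05% × 111/365 = £1,020.2877
2030-05-23 to 2030-12-31: 223 days, exemption £740,000 → (£809,000 − £740,000) × 3.05% × 223/365 = £1,285.7630
Total = £3,438.0603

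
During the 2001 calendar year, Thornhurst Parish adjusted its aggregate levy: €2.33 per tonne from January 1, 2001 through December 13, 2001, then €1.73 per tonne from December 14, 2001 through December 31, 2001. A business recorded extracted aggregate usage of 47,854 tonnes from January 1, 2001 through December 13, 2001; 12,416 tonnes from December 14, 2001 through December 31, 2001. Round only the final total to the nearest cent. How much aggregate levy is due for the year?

€132,979.50

January 1 – December 13, 2001: 47,854 tonnes at €2.33/tonne → €111,499.82
December 14 – December 31, 2001: 12,416 tonnes at €1.73/tonne → €21,479.68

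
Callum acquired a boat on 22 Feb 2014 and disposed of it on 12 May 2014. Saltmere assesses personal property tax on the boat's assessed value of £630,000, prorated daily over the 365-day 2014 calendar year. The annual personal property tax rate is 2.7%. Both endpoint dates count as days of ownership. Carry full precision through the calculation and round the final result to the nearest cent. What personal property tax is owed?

£3,728.22

Days held (22 Feb – 12 May 2014): 80 out of 365
Tax = £630,000 × 2.7% × 80/365 = £3,728.2192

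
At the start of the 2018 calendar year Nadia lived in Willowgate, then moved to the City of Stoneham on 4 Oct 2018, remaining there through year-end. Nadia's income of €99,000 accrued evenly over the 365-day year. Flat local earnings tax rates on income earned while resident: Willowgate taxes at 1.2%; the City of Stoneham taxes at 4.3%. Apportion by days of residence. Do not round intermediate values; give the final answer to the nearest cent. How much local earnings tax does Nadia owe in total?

€1,936.33

Willowgate, 1 Jan – 3 Oct 2018: 276 days → €99,000 × 1.2% × 276/365 = €898.3233
The City of Stoneham, 4 Oct – 31 Dec 2018: 89 days → €99,000 × 4.3% × 89/365 = €1,038.0082
Total = €1,936.3315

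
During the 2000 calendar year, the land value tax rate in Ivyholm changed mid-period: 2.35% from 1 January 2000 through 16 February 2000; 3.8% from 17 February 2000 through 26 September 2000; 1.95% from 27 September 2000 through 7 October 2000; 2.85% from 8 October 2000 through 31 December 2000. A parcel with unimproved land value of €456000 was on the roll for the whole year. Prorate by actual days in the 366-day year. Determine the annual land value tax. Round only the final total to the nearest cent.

€15219.31

1 January – 16 February 2000: 47 days at 2.35% → €456000 × 2.35% × 47/366 = €1376.0984
17 February – 26 September 2000: 223 days at 3.8% → €456000 × 3.8% × 223/366 = €10557.7705
27 September – 7 October 2000: 11 days at 1.95% → €456000 × 1.95% × 11/366 = €267.2459
8 October – 31 December 2000: 85 days at 2.85% → €456000 × 2.85% × 85/366 = €3018.1967
Total = €15219.3115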